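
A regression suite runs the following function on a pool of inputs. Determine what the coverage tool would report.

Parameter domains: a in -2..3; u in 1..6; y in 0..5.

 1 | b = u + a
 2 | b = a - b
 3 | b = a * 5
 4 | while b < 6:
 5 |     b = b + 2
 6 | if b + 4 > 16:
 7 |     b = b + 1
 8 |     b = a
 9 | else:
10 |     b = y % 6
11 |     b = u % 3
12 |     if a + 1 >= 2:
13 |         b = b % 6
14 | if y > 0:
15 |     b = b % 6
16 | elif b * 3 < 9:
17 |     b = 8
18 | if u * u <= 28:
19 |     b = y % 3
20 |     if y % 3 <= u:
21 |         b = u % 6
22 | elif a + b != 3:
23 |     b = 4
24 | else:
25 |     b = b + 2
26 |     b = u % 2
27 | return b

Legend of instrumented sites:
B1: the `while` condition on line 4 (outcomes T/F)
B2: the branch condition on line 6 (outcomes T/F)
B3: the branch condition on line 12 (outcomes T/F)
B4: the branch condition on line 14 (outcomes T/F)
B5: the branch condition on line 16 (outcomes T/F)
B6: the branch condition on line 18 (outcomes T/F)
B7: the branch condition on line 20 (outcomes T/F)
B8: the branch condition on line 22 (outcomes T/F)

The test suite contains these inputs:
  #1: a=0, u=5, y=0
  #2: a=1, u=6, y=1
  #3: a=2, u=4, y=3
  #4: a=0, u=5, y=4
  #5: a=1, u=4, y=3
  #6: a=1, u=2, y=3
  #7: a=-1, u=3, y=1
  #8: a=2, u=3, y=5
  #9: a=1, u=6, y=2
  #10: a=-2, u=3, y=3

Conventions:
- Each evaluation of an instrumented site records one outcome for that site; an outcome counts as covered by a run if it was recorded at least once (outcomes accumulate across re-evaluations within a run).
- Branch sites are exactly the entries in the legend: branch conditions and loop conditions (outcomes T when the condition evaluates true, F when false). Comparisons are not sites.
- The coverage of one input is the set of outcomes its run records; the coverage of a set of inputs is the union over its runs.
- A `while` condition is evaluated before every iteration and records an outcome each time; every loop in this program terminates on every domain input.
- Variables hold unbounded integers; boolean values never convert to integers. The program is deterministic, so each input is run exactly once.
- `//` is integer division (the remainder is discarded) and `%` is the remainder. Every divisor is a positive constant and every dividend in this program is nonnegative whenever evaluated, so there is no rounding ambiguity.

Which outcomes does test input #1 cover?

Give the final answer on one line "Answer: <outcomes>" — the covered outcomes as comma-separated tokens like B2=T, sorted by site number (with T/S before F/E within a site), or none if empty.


Tracing the run of input #1 (a=0, u=5, y=0):
  B1->T, B1->T, B1->T, B1->F, B2->F, B3->F, B4->F, B5->T, B6->T, B7->T
collecting distinct outcomes: B1=T, B1=F, B2=F, B3=F, B4=F, B5=T, B6=T, B7=T
Answer: B1=T, B1=F, B2=F, B3=F, B4=F, B5=T, B6=T, B7=T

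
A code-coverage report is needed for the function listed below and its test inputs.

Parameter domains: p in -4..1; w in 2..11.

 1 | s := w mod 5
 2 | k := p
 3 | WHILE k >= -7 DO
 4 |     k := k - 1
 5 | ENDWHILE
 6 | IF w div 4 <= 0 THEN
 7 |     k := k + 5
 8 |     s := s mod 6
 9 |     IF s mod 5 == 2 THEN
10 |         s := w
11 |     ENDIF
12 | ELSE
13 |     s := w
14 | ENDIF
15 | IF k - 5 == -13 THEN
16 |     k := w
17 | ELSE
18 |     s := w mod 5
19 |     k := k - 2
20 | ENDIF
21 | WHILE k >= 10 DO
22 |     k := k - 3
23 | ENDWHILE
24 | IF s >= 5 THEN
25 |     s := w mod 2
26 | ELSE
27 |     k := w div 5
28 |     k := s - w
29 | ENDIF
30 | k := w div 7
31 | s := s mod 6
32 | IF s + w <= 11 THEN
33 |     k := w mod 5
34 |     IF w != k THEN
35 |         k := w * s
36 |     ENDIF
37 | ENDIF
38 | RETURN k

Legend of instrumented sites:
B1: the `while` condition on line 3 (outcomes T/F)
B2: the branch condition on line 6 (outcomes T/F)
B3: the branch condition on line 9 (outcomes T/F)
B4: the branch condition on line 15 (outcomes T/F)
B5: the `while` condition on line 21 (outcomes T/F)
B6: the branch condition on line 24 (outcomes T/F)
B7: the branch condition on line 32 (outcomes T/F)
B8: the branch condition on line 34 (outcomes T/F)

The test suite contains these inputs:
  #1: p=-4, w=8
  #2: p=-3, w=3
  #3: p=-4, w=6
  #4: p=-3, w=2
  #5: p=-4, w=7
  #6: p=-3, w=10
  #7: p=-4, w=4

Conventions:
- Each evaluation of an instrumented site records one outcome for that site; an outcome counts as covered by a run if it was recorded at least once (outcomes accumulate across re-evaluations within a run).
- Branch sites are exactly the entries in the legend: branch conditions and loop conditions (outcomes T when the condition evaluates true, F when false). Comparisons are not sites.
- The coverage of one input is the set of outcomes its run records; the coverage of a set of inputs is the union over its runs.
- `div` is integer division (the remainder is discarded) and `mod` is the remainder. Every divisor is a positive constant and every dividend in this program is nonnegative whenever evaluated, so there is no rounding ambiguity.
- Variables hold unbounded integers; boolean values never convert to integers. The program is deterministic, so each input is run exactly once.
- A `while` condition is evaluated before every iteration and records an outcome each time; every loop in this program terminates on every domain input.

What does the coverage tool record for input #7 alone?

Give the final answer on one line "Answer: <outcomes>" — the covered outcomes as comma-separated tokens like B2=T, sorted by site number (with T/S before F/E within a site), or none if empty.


Tracing the run of input #7 (p=-4, w=4):
  B1->T, B1->T, B1->T, B1->T, B1->F, B2->F, B4->T, B5->F, B6->F, B7->T
  B8->F
as a set, this run covers: B1=T, B1=F, B2=F, B4=T, B5=F, B6=F, B7=T, B8=F
Answer: B1=T, B1=F, B2=F, B4=T, B5=F, B6=F, B7=T, B8=F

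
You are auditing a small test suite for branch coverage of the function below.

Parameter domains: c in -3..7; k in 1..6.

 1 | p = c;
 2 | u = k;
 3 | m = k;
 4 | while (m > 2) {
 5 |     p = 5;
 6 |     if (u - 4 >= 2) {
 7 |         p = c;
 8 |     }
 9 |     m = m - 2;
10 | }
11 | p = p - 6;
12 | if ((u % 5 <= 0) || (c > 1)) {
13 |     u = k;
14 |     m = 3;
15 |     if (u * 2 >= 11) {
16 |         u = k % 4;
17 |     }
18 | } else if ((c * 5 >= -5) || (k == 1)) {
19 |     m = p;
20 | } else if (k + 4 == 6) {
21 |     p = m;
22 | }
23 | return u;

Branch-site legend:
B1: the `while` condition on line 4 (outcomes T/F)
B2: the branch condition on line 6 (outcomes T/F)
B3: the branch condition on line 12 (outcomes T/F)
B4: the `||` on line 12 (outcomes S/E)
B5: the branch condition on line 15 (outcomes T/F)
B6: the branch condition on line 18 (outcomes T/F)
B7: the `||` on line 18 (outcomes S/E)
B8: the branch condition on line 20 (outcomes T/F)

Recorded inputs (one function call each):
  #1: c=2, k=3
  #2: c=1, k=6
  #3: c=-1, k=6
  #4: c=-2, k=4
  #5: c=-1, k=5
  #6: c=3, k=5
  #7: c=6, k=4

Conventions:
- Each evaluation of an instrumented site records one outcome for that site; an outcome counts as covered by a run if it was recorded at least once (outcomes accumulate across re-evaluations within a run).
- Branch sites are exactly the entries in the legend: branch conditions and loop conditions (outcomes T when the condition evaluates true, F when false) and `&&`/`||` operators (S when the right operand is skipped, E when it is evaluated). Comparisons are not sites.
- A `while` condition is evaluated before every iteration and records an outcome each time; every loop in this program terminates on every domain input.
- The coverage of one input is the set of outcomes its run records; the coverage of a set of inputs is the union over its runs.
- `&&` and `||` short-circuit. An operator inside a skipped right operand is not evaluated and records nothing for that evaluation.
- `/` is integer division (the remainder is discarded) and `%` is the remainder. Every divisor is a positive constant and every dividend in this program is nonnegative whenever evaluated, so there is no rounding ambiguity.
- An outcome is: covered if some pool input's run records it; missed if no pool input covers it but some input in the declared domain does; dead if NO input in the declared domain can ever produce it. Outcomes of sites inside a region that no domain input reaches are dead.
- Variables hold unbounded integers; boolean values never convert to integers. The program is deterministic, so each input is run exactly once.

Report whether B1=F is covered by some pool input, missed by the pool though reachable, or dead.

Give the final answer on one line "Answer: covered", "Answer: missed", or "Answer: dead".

B1=F is recorded by pool input(s) 1, 2, 3, 4, 5, 6, 7 -> covered

Answer: covered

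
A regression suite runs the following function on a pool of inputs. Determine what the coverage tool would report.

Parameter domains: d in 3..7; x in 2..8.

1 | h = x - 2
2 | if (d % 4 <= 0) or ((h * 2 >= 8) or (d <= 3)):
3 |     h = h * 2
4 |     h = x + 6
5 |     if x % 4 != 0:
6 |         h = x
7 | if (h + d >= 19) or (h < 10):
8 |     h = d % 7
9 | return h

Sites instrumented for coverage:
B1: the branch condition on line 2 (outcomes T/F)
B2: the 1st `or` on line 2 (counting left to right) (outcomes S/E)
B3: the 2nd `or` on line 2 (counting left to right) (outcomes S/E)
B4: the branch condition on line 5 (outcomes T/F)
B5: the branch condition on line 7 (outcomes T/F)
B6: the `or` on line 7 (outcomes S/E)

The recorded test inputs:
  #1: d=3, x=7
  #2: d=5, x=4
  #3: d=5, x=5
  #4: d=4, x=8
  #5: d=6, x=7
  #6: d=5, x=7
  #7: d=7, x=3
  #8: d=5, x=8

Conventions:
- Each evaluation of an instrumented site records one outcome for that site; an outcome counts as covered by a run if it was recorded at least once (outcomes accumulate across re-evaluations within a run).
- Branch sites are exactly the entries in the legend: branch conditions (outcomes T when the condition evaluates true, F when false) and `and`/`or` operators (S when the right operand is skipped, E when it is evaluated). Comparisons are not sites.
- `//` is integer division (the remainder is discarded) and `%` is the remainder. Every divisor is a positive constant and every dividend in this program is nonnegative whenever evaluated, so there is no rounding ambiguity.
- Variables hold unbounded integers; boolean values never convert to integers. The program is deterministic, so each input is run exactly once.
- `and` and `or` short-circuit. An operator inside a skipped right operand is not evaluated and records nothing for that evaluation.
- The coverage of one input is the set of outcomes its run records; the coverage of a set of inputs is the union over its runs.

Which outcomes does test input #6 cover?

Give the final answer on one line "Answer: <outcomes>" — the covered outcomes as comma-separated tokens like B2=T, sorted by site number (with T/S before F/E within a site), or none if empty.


Event log for input #6 (d=5, x=7):
  B2->E, B3->S, B1->T, B4->T, B6->E, B5->T
deduplicating events, the covered set is: B1=T, B2=E, B3=S, B4=T, B5=T, B6=E
Answer: B1=T, B2=E, B3=S, B4=T, B5=T, B6=E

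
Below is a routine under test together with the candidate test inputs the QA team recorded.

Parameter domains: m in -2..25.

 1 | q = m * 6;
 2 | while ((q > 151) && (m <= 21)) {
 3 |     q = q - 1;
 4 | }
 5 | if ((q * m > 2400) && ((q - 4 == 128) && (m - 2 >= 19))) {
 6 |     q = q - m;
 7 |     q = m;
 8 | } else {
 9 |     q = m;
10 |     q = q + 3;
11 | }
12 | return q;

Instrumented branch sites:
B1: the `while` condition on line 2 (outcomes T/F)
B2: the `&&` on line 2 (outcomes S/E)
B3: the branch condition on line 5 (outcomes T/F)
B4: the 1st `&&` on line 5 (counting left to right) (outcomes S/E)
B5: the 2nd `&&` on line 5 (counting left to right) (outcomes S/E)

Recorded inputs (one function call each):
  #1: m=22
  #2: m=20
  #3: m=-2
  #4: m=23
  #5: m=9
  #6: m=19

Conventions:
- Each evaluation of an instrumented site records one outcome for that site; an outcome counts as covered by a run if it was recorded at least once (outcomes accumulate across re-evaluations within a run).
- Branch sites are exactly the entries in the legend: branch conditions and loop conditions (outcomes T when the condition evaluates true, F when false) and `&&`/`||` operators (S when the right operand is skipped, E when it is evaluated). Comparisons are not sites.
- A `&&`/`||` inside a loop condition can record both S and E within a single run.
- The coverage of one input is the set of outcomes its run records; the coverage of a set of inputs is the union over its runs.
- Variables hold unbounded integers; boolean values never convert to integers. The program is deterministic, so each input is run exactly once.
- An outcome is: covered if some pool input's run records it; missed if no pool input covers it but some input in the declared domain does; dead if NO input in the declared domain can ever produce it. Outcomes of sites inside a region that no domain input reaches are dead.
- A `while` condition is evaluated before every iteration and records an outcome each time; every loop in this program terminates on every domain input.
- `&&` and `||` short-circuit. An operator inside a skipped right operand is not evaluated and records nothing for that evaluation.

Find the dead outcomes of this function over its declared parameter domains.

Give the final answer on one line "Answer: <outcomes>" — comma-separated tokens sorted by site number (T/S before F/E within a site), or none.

running all 28 domain inputs and tallying outcomes:
  B1=T: never recorded by any domain input -> dead
  B2=E: never recorded by any domain input -> dead
  reachable outcomes have witnesses, e.g. B1=F (e.g. m=-2), B2=S (e.g. m=-2), B3=T (e.g. m=22), B3=F (e.g. m=-2)

Answer: B1=T, B2=E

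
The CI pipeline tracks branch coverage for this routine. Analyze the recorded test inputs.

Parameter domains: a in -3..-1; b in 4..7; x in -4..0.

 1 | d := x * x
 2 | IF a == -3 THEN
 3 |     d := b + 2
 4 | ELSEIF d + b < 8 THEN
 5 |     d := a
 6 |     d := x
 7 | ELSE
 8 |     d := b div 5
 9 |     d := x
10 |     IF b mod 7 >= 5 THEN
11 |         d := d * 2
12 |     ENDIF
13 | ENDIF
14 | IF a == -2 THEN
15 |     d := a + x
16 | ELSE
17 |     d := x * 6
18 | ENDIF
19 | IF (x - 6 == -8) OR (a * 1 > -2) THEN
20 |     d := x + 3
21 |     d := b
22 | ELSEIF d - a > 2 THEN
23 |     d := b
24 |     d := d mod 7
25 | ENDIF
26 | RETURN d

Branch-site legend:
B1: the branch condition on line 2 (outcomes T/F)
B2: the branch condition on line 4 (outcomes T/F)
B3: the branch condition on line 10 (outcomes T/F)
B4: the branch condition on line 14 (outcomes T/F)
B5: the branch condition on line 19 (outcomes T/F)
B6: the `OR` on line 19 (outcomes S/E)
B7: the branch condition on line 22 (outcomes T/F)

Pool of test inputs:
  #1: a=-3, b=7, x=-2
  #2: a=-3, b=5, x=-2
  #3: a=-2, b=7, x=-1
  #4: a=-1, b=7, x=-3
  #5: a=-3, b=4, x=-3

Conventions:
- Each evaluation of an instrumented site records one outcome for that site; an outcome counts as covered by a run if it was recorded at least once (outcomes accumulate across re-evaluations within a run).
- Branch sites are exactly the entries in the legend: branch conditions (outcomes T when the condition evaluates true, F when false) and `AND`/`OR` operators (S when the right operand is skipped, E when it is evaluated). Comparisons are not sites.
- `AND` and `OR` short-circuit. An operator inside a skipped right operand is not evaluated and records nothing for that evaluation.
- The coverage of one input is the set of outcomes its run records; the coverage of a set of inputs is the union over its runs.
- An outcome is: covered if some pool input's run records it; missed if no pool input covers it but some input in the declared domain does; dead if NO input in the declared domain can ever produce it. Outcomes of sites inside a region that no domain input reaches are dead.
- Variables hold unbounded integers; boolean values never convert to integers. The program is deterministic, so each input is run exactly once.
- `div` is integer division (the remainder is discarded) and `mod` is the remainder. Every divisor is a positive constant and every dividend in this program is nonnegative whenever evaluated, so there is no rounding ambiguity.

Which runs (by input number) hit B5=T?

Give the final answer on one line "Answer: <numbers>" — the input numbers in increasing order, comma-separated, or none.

input #1 (a=-3, b=7, x=-2): produces B5=T
input #2 (a=-3, b=5, x=-2): produces B5=T
input #3 (a=-2, b=7, x=-1): does not produce B5=T
input #4 (a=-1, b=7, x=-3): produces B5=T
input #5 (a=-3, b=4, x=-3): does not produce B5=T

Answer: 1, 2, 4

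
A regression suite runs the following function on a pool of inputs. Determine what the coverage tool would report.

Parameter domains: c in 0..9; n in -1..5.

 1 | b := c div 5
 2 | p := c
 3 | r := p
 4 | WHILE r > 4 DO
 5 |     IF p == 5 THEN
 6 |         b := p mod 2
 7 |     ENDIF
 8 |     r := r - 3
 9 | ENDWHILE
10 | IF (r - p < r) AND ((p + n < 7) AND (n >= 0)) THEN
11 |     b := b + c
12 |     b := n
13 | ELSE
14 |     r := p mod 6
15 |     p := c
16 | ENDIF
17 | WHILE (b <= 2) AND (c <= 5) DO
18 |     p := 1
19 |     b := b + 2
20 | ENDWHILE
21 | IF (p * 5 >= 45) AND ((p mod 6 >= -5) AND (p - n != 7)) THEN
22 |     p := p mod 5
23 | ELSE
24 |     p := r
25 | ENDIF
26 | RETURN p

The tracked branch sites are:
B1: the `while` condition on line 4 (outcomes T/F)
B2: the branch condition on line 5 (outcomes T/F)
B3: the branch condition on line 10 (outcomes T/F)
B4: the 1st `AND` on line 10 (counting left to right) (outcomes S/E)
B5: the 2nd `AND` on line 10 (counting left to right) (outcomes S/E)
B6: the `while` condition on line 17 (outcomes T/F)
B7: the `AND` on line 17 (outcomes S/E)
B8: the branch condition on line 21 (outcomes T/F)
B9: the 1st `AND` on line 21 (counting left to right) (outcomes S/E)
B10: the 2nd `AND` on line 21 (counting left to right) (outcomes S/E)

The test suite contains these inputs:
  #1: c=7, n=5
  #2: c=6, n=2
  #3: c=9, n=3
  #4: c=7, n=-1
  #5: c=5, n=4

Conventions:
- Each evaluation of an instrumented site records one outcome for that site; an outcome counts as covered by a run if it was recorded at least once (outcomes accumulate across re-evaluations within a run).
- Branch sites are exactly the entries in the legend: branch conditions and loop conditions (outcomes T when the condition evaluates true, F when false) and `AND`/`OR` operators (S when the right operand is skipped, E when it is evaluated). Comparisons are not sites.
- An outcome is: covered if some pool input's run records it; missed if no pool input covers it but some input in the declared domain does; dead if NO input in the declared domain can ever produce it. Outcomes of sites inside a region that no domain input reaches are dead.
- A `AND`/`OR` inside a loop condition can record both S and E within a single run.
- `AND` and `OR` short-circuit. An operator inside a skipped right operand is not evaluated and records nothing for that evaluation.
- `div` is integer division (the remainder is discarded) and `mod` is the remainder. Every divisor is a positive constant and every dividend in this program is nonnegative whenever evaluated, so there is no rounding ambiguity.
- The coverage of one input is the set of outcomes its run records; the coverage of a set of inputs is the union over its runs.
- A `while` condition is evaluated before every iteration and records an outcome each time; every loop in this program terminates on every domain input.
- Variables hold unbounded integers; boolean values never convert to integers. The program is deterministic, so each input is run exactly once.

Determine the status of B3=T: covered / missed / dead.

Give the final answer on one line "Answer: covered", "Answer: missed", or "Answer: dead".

no pool input records B3=T
but domain input (c=1, n=0) does record it -> reachable, so missed

Answer: missed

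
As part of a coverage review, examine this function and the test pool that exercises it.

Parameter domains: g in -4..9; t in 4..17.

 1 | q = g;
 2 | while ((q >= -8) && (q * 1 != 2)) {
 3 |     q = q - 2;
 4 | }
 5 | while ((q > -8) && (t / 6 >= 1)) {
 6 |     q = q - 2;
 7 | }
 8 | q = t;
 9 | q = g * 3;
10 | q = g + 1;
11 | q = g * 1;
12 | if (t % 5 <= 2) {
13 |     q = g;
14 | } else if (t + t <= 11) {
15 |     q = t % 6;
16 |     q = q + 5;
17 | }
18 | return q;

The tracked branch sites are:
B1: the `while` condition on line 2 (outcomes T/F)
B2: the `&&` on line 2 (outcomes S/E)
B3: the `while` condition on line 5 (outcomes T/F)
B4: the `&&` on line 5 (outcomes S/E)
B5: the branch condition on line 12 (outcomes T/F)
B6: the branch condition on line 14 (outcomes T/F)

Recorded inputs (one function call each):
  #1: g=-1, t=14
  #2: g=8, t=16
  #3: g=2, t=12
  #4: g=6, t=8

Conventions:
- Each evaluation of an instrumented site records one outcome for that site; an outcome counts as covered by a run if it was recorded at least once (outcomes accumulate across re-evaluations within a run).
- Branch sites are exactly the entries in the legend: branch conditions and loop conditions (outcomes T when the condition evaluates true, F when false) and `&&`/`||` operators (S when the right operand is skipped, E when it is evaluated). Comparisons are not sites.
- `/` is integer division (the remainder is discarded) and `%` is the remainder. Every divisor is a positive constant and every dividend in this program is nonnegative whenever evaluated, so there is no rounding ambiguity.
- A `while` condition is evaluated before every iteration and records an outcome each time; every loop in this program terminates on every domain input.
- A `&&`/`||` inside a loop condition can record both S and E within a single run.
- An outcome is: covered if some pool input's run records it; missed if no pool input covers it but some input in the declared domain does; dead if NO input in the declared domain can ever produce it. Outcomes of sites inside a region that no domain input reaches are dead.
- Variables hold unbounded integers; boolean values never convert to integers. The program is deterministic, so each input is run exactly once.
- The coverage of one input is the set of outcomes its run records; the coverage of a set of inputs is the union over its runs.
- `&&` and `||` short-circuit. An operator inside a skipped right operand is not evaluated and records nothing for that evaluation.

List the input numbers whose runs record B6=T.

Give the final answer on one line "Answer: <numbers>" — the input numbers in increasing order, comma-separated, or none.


input #1 (g=-1, t=14): misses B6=T
input #2 (g=8, t=16): misses B6=T
input #3 (g=2, t=12): misses B6=T
input #4 (g=6, t=8): misses B6=T
Answer: none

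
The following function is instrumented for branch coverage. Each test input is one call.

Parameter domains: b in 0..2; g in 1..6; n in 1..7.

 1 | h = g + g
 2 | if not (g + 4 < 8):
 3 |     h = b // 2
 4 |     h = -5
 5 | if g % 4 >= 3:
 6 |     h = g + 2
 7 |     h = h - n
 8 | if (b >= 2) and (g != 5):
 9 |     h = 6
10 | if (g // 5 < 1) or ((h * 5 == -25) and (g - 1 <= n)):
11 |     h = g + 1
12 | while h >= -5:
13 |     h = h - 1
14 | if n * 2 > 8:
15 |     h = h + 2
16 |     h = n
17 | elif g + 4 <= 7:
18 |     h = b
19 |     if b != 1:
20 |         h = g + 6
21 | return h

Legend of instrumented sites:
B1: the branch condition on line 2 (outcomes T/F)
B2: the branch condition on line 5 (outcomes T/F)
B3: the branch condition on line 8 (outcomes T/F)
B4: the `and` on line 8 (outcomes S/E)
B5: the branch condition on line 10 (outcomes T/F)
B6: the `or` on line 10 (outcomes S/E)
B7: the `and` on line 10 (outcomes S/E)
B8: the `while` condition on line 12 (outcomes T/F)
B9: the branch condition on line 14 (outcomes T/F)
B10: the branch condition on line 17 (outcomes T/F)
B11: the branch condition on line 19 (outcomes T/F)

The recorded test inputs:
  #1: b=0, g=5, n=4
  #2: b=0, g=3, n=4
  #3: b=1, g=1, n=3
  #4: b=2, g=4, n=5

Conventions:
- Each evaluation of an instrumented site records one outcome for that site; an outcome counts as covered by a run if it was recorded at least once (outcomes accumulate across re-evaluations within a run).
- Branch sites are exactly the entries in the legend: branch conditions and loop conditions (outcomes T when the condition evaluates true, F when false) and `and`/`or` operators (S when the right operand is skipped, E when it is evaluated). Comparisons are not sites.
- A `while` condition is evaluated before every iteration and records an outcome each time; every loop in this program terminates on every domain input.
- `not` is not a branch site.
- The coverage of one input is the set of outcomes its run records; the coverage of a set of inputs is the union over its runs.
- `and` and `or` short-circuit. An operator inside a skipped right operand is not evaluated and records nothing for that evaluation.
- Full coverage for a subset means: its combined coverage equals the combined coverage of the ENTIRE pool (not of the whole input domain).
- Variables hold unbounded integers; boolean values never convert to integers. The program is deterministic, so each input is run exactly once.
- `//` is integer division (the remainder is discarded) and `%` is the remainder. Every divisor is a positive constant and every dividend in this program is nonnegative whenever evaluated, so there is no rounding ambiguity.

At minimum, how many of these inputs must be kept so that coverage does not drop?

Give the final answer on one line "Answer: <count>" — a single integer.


test 1 (b=0, g=5, n=4) hits B1=T, B2=F, B3=F, B4=S, B5=T, B6=E, B7=E, B8=T, B8=F, B9=F, B10=F
test 2 (b=0, g=3, n=4) hits B1=F, B2=T, B3=F, B4=S, B5=T, B6=S, B8=T, B8=F, B9=F, B10=T, B11=T
test 3 (b=1, g=1, n=3) hits B1=F, B2=F, B3=F, B4=S, B5=T, B6=S, B8=T, B8=F, B9=F, B10=T, B11=F
test 4 (b=2, g=4, n=5) hits B1=T, B2=F, B3=T, B4=E, B5=T, B6=S, B8=T, B8=F, B9=T
pool-wide coverage (20 outcomes): B1=T, B1=F, B2=T, B2=F, B3=T, B3=F, B4=S, B4=E, B5=T, B6=S, B6=E, B7=E, B8=T, B8=F, B9=T, B9=F, B10=T, B10=F, B11=T, B11=F
every size-1 subset falls short of the 20 outcomes (best: 11/20)
every size-2 subset falls short of the 20 outcomes (best: 16/20)
every size-3 subset falls short of the 20 outcomes (best: 19/20)
inputs {1, 2, 3, 4} (size 4) cover everything; no size-4 subset with a lexicographically smaller index list covers all 20
Answer: 4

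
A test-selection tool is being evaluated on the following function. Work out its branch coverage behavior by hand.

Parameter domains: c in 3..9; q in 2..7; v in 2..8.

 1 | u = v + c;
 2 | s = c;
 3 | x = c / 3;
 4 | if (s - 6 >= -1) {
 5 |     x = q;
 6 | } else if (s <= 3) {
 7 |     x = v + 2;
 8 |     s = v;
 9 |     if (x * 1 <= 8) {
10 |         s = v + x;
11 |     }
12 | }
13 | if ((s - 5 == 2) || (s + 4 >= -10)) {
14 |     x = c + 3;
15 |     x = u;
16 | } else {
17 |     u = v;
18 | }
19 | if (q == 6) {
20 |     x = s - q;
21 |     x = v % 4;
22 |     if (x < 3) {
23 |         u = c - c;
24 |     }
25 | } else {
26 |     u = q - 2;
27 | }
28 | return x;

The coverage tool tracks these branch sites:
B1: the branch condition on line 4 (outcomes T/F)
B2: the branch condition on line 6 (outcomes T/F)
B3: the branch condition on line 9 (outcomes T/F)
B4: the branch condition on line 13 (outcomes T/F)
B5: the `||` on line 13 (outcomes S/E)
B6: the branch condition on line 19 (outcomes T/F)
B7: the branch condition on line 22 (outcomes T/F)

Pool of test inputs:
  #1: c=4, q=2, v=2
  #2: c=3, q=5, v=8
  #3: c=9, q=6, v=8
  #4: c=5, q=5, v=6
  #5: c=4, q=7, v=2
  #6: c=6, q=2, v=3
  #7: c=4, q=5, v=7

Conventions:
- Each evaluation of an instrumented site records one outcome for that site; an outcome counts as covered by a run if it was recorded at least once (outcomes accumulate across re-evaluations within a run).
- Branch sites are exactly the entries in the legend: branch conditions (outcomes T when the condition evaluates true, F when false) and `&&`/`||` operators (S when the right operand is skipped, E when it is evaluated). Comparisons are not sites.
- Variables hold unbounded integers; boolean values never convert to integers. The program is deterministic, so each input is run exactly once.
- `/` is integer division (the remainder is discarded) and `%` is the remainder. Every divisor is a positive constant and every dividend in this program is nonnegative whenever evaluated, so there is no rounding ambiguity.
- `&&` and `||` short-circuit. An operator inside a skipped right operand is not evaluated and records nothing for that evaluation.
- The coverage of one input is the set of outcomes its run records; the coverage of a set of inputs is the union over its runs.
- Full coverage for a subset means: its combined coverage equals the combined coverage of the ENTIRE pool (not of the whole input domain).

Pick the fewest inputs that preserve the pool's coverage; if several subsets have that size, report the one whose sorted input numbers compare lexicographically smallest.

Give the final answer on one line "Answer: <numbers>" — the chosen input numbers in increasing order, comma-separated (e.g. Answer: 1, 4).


test 1 (c=4, q=2, v=2) fires B1->F, B2->F, B5->E, B4->T, B6->F; hits B1=F, B2=F, B4=T, B5=E, B6=F
test 2 (c=3, q=5, v=8) fires B1->F, B2->T, B3->F, B5->E, B4->T, B6->F; hits B1=F, B2=T, B3=F, B4=T, B5=E, B6=F
test 3 (c=9, q=6, v=8) fires B1->T, B5->E, B4->T, B6->T, B7->T; hits B1=T, B4=T, B5=E, B6=T, B7=T
test 4 (c=5, q=5, v=6) fires B1->T, B5->E, B4->T, B6->F; hits B1=T, B4=T, B5=E, B6=F
test 5 (c=4, q=7, v=2) fires B1->F, B2->F, B5->E, B4->T, B6->F; hits B1=F, B2=F, B4=T, B5=E, B6=F
test 6 (c=6, q=2, v=3) fires B1->T, B5->E, B4->T, B6->F; hits B1=T, B4=T, B5=E, B6=F
test 7 (c=4, q=5, v=7) fires B1->F, B2->F, B5->E, B4->T, B6->F; hits B1=F, B2=F, B4=T, B5=E, B6=F
union over all inputs: B1=T, B1=F, B2=T, B2=F, B3=F, B4=T, B5=E, B6=T, B6=F, B7=T (10 outcomes)
size 1 is not enough: best union over all size-1 subsets is 6/10
size 2 is not enough: best union over all size-2 subsets is 9/10
inputs {1, 2, 3} (size 3) cover everything; no size-3 subset with a lexicographically smaller index list covers all 10
Answer: 1, 2, 3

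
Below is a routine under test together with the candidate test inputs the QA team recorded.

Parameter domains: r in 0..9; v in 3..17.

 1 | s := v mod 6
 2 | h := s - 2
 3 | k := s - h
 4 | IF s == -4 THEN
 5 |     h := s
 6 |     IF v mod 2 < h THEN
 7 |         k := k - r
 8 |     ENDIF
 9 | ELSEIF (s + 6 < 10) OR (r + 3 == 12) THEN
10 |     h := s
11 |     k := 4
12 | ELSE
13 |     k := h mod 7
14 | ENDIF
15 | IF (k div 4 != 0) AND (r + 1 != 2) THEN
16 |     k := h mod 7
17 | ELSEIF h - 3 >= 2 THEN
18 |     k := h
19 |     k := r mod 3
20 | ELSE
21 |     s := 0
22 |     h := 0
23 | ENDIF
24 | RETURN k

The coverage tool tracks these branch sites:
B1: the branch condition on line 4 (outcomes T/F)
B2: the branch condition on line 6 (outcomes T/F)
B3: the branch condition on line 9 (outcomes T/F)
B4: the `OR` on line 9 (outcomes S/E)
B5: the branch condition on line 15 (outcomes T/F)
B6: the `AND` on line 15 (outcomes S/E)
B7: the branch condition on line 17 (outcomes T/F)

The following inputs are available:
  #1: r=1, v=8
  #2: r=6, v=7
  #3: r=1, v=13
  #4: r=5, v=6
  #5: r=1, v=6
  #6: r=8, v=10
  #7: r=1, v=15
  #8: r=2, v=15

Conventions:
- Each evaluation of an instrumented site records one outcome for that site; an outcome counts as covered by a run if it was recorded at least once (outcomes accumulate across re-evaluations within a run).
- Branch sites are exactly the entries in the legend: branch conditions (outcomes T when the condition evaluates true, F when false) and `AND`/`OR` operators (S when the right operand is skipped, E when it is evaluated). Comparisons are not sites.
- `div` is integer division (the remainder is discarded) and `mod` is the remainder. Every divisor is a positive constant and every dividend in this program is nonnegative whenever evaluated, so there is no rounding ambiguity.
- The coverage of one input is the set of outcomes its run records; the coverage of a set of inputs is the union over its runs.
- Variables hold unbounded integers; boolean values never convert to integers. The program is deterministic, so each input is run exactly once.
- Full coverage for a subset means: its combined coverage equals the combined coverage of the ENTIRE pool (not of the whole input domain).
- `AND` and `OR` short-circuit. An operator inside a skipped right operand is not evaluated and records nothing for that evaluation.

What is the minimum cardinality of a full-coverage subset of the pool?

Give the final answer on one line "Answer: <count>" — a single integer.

input #1, r=1, v=8: events B1->F, B4->S, B3->T, B6->E, B5->F, B7->F; outcomes B1=F, B3=T, B4=S, B5=F, B6=E, B7=F
input #2, r=6, v=7: events B1->F, B4->S, B3->T, B6->E, B5->T; outcomes B1=F, B3=T, B4=S, B5=T, B6=E
input #3, r=1, v=13: events B1->F, B4->S, B3->T, B6->E, B5->F, B7->F; outcomes B1=F, B3=T, B4=S, B5=F, B6=E, B7=F
input #4, r=5, v=6: events B1->F, B4->S, B3->T, B6->E, B5->T; outcomes B1=F, B3=T, B4=S, B5=T, B6=E
input #5, r=1, v=6: events B1->F, B4->S, B3->T, B6->E, B5->F, B7->F; outcomes B1=F, B3=T, B4=S, B5=F, B6=E, B7=F
input #6, r=8, v=10: events B1->F, B4->E, B3->F, B6->S, B5->F, B7->F; outcomes B1=F, B3=F, B4=E, B5=F, B6=S, B7=F
input #7, r=1, v=15: events B1->F, B4->S, B3->T, B6->E, B5->F, B7->F; outcomes B1=F, B3=T, B4=S, B5=F, B6=E, B7=F
input #8, r=2, v=15: events B1->F, B4->S, B3->T, B6->E, B5->T; outcomes B1=F, B3=T, B4=S, B5=T, B6=E
together the pool reaches 10 outcomes: B1=F, B3=T, B3=F, B4=S, B4=E, B5=T, B5=F, B6=S, B6=E, B7=F
size 1 is not enough: best union over all size-1 subsets is 6/10
size 2: inputs {2, 6} cover all 10 outcomes, and no lexicographically smaller subset of this size does

Answer: 2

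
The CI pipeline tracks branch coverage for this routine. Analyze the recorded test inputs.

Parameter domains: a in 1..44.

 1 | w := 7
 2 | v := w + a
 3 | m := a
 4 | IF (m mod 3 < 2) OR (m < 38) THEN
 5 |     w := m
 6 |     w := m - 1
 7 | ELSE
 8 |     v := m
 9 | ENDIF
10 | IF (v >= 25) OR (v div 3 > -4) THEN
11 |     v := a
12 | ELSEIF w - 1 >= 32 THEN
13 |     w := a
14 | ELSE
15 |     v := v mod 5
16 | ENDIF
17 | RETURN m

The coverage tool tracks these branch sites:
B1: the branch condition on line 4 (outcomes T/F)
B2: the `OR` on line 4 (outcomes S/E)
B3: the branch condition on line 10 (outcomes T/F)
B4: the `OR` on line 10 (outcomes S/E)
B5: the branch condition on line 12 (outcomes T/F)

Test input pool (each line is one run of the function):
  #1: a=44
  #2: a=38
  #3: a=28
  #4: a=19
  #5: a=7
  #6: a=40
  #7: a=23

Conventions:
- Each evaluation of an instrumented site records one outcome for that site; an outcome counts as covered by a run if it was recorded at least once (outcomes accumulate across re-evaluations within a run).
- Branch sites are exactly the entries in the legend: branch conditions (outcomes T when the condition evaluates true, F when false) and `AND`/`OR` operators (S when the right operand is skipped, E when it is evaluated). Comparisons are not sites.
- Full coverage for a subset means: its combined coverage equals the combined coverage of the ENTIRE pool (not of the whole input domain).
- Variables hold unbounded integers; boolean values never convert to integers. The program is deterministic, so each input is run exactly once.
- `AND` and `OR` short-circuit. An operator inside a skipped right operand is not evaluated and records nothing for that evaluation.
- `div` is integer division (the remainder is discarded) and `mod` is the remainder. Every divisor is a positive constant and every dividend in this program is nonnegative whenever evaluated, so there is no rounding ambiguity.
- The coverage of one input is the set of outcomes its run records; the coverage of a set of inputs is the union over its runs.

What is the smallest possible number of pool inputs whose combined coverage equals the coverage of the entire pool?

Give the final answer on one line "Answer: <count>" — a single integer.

#1 (a=44) -> B2->E, B1->F, B4->S, B3->T; covered: B1=F, B2=E, B3=T, B4=S
#2 (a=38) -> B2->E, B1->F, B4->S, B3->T; covered: B1=F, B2=E, B3=T, B4=S
#3 (a=28) -> B2->S, B1->T, B4->S, B3->T; covered: B1=T, B2=S, B3=T, B4=S
#4 (a=19) -> B2->S, B1->T, B4->S, B3->T; covered: B1=T, B2=S, B3=T, B4=S
#5 (a=7) -> B2->S, B1->T, B4->E, B3->T; covered: B1=T, B2=S, B3=T, B4=E
#6 (a=40) -> B2->S, B1->T, B4->S, B3->T; covered: B1=T, B2=S, B3=T, B4=S
#7 (a=23) -> B2->E, B1->T, B4->S, B3->T; covered: B1=T, B2=E, B3=T, B4=S
pool-wide coverage (7 outcomes): B1=T, B1=F, B2=S, B2=E, B3=T, B4=S, B4=E
checked all size-1 subsets: none covers 7 outcomes (max 4/7)
the canonical winner is {1, 5}: size 2, full 7-outcome coverage, earliest index list among size-2 covers

Answer: 2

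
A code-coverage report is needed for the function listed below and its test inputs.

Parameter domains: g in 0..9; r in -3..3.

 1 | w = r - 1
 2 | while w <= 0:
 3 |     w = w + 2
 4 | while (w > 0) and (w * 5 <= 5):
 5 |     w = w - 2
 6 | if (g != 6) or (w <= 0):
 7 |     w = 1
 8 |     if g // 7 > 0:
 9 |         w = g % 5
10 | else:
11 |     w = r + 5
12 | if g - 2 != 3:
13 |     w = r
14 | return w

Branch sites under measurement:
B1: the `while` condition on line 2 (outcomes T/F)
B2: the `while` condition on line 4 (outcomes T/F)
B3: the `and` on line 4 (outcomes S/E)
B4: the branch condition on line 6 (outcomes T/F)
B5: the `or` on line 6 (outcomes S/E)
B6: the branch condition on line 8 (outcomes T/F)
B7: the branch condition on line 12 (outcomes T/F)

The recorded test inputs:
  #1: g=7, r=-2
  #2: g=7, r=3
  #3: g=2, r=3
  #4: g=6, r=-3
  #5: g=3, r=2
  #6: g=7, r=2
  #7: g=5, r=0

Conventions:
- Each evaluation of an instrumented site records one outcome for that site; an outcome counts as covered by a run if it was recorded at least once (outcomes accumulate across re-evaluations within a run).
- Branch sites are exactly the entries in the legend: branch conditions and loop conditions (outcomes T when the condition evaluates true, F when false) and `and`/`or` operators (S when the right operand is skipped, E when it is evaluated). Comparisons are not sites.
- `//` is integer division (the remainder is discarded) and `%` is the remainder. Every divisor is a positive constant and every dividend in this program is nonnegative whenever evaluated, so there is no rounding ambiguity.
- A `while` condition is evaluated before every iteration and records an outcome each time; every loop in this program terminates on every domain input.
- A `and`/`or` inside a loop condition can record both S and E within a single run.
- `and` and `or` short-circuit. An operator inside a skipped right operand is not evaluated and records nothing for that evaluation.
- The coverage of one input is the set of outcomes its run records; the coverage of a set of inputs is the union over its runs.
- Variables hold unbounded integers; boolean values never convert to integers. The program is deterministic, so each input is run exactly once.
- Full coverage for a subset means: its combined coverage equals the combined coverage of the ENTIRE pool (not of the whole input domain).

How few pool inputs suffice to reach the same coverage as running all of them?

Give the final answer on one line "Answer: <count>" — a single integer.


input #1, g=7, r=-2: events B1->T, B1->T, B1->F, B3->E, B2->T, B3->S, B2->F, B5->S, B4->T, B6->T, B7->T; outcomes B1=T, B1=F, B2=T, B2=F, B3=S, B3=E, B4=T, B5=S, B6=T, B7=T
input #2, g=7, r=3: events B1->F, B3->E, B2->F, B5->S, B4->T, B6->T, B7->T; outcomes B1=F, B2=F, B3=E, B4=T, B5=S, B6=T, B7=T
input #3, g=2, r=3: events B1->F, B3->E, B2->F, B5->S, B4->T, B6->F, B7->T; outcomes B1=F, B2=F, B3=E, B4=T, B5=S, B6=F, B7=T
input #4, g=6, r=-3: events B1->T, B1->T, B1->T, B1->F, B3->E, B2->F, B5->E, B4->F, B7->T; outcomes B1=T, B1=F, B2=F, B3=E, B4=F, B5=E, B7=T
input #5, g=3, r=2: events B1->F, B3->E, B2->T, B3->S, B2->F, B5->S, B4->T, B6->F, B7->T; outcomes B1=F, B2=T, B2=F, B3=S, B3=E, B4=T, B5=S, B6=F, B7=T
input #6, g=7, r=2: events B1->F, B3->E, B2->T, B3->S, B2->F, B5->S, B4->T, B6->T, B7->T; outcomes B1=F, B2=T, B2=F, B3=S, B3=E, B4=T, B5=S, B6=T, B7=T
input #7, g=5, r=0: events B1->T, B1->F, B3->E, B2->T, B3->S, B2->F, B5->S, B4->T, B6->F, B7->F; outcomes B1=T, B1=F, B2=T, B2=F, B3=S, B3=E, B4=T, B5=S, B6=F, B7=F
the full pool covers 14 outcomes: B1=T, B1=F, B2=T, B2=F, B3=S, B3=E, B4=T, B4=F, B5=S, B5=E, B6=T, B6=F, B7=T, B7=F
size 1 is not enough: best union over all size-1 subsets is 10/14
size 2 is not enough: best union over all size-2 subsets is 13/14
the canonical winner is {1, 4, 7}: size 3, full 14-outcome coverage, earliest index list among size-3 covers
Answer: 3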